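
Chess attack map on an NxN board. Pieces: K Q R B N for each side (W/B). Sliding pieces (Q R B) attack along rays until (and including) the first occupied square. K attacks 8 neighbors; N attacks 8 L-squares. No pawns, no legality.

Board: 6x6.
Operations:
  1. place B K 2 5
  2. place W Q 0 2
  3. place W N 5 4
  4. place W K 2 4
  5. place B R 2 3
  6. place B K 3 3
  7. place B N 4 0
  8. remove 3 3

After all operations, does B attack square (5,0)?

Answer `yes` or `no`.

Answer: no

Derivation:
Op 1: place BK@(2,5)
Op 2: place WQ@(0,2)
Op 3: place WN@(5,4)
Op 4: place WK@(2,4)
Op 5: place BR@(2,3)
Op 6: place BK@(3,3)
Op 7: place BN@(4,0)
Op 8: remove (3,3)
Per-piece attacks for B:
  BR@(2,3): attacks (2,4) (2,2) (2,1) (2,0) (3,3) (4,3) (5,3) (1,3) (0,3) [ray(0,1) blocked at (2,4)]
  BK@(2,5): attacks (2,4) (3,5) (1,5) (3,4) (1,4)
  BN@(4,0): attacks (5,2) (3,2) (2,1)
B attacks (5,0): no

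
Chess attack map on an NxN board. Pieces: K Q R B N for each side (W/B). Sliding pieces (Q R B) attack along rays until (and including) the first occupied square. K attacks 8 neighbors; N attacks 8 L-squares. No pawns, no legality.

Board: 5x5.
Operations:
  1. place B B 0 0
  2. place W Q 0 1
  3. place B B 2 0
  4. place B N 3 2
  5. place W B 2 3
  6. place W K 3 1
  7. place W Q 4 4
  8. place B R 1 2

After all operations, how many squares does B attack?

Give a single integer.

Op 1: place BB@(0,0)
Op 2: place WQ@(0,1)
Op 3: place BB@(2,0)
Op 4: place BN@(3,2)
Op 5: place WB@(2,3)
Op 6: place WK@(3,1)
Op 7: place WQ@(4,4)
Op 8: place BR@(1,2)
Per-piece attacks for B:
  BB@(0,0): attacks (1,1) (2,2) (3,3) (4,4) [ray(1,1) blocked at (4,4)]
  BR@(1,2): attacks (1,3) (1,4) (1,1) (1,0) (2,2) (3,2) (0,2) [ray(1,0) blocked at (3,2)]
  BB@(2,0): attacks (3,1) (1,1) (0,2) [ray(1,1) blocked at (3,1)]
  BN@(3,2): attacks (4,4) (2,4) (1,3) (4,0) (2,0) (1,1)
Union (13 distinct): (0,2) (1,0) (1,1) (1,3) (1,4) (2,0) (2,2) (2,4) (3,1) (3,2) (3,3) (4,0) (4,4)

Answer: 13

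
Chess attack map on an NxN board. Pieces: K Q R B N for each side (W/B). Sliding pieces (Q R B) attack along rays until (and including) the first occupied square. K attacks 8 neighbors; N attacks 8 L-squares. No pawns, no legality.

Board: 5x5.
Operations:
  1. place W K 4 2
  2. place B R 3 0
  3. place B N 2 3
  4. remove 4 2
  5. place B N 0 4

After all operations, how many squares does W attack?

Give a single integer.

Op 1: place WK@(4,2)
Op 2: place BR@(3,0)
Op 3: place BN@(2,3)
Op 4: remove (4,2)
Op 5: place BN@(0,4)
Per-piece attacks for W:
Union (0 distinct): (none)

Answer: 0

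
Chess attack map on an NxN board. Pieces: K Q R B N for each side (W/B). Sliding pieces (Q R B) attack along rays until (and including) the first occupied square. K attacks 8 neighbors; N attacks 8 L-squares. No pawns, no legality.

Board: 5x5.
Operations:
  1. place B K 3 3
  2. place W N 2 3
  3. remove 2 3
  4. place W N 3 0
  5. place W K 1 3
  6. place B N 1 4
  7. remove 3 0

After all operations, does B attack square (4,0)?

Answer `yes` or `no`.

Op 1: place BK@(3,3)
Op 2: place WN@(2,3)
Op 3: remove (2,3)
Op 4: place WN@(3,0)
Op 5: place WK@(1,3)
Op 6: place BN@(1,4)
Op 7: remove (3,0)
Per-piece attacks for B:
  BN@(1,4): attacks (2,2) (3,3) (0,2)
  BK@(3,3): attacks (3,4) (3,2) (4,3) (2,3) (4,4) (4,2) (2,4) (2,2)
B attacks (4,0): no

Answer: no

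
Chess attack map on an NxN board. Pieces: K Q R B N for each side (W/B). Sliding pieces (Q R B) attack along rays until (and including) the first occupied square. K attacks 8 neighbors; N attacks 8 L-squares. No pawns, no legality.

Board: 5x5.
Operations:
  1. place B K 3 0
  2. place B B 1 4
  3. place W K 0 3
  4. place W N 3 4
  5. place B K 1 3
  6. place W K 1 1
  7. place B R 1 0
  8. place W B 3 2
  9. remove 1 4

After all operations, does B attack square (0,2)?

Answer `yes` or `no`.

Op 1: place BK@(3,0)
Op 2: place BB@(1,4)
Op 3: place WK@(0,3)
Op 4: place WN@(3,4)
Op 5: place BK@(1,3)
Op 6: place WK@(1,1)
Op 7: place BR@(1,0)
Op 8: place WB@(3,2)
Op 9: remove (1,4)
Per-piece attacks for B:
  BR@(1,0): attacks (1,1) (2,0) (3,0) (0,0) [ray(0,1) blocked at (1,1); ray(1,0) blocked at (3,0)]
  BK@(1,3): attacks (1,4) (1,2) (2,3) (0,3) (2,4) (2,2) (0,4) (0,2)
  BK@(3,0): attacks (3,1) (4,0) (2,0) (4,1) (2,1)
B attacks (0,2): yes

Answer: yes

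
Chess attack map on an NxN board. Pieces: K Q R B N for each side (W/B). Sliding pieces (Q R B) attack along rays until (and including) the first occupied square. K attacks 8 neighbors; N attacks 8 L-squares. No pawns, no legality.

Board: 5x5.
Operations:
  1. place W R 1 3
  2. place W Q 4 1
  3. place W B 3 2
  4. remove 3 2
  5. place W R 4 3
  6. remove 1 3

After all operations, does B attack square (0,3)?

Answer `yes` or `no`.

Op 1: place WR@(1,3)
Op 2: place WQ@(4,1)
Op 3: place WB@(3,2)
Op 4: remove (3,2)
Op 5: place WR@(4,3)
Op 6: remove (1,3)
Per-piece attacks for B:
B attacks (0,3): no

Answer: no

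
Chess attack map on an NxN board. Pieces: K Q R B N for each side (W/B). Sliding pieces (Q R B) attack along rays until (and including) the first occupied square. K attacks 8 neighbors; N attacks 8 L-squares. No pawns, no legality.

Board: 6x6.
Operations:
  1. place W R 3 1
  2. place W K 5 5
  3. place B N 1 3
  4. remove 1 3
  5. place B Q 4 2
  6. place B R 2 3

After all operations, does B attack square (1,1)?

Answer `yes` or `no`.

Op 1: place WR@(3,1)
Op 2: place WK@(5,5)
Op 3: place BN@(1,3)
Op 4: remove (1,3)
Op 5: place BQ@(4,2)
Op 6: place BR@(2,3)
Per-piece attacks for B:
  BR@(2,3): attacks (2,4) (2,5) (2,2) (2,1) (2,0) (3,3) (4,3) (5,3) (1,3) (0,3)
  BQ@(4,2): attacks (4,3) (4,4) (4,5) (4,1) (4,0) (5,2) (3,2) (2,2) (1,2) (0,2) (5,3) (5,1) (3,3) (2,4) (1,5) (3,1) [ray(-1,-1) blocked at (3,1)]
B attacks (1,1): no

Answer: no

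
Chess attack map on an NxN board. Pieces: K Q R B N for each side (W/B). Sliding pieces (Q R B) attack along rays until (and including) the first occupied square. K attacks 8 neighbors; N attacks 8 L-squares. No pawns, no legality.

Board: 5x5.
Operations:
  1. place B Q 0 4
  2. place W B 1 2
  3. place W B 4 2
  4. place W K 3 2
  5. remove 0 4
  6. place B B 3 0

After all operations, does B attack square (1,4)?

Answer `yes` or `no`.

Op 1: place BQ@(0,4)
Op 2: place WB@(1,2)
Op 3: place WB@(4,2)
Op 4: place WK@(3,2)
Op 5: remove (0,4)
Op 6: place BB@(3,0)
Per-piece attacks for B:
  BB@(3,0): attacks (4,1) (2,1) (1,2) [ray(-1,1) blocked at (1,2)]
B attacks (1,4): no

Answer: no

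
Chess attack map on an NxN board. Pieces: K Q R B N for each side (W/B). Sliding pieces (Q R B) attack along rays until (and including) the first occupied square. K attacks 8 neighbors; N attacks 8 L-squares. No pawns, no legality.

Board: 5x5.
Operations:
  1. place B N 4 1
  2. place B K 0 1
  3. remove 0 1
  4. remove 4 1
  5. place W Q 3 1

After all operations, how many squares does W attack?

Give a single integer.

Answer: 14

Derivation:
Op 1: place BN@(4,1)
Op 2: place BK@(0,1)
Op 3: remove (0,1)
Op 4: remove (4,1)
Op 5: place WQ@(3,1)
Per-piece attacks for W:
  WQ@(3,1): attacks (3,2) (3,3) (3,4) (3,0) (4,1) (2,1) (1,1) (0,1) (4,2) (4,0) (2,2) (1,3) (0,4) (2,0)
Union (14 distinct): (0,1) (0,4) (1,1) (1,3) (2,0) (2,1) (2,2) (3,0) (3,2) (3,3) (3,4) (4,0) (4,1) (4,2)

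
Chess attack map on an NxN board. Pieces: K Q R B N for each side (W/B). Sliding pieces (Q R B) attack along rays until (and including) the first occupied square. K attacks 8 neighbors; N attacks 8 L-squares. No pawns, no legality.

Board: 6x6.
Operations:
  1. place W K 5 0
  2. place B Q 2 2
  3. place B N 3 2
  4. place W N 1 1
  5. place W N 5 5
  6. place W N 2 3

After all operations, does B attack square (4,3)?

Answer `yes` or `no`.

Answer: no

Derivation:
Op 1: place WK@(5,0)
Op 2: place BQ@(2,2)
Op 3: place BN@(3,2)
Op 4: place WN@(1,1)
Op 5: place WN@(5,5)
Op 6: place WN@(2,3)
Per-piece attacks for B:
  BQ@(2,2): attacks (2,3) (2,1) (2,0) (3,2) (1,2) (0,2) (3,3) (4,4) (5,5) (3,1) (4,0) (1,3) (0,4) (1,1) [ray(0,1) blocked at (2,3); ray(1,0) blocked at (3,2); ray(1,1) blocked at (5,5); ray(-1,-1) blocked at (1,1)]
  BN@(3,2): attacks (4,4) (5,3) (2,4) (1,3) (4,0) (5,1) (2,0) (1,1)
B attacks (4,3): no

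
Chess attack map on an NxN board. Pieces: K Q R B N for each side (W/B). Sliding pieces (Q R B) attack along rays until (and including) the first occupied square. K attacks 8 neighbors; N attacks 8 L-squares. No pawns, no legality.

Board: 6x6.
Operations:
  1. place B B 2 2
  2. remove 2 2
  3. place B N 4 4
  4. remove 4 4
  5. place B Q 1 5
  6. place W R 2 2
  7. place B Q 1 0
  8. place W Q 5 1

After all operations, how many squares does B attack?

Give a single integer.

Op 1: place BB@(2,2)
Op 2: remove (2,2)
Op 3: place BN@(4,4)
Op 4: remove (4,4)
Op 5: place BQ@(1,5)
Op 6: place WR@(2,2)
Op 7: place BQ@(1,0)
Op 8: place WQ@(5,1)
Per-piece attacks for B:
  BQ@(1,0): attacks (1,1) (1,2) (1,3) (1,4) (1,5) (2,0) (3,0) (4,0) (5,0) (0,0) (2,1) (3,2) (4,3) (5,4) (0,1) [ray(0,1) blocked at (1,5)]
  BQ@(1,5): attacks (1,4) (1,3) (1,2) (1,1) (1,0) (2,5) (3,5) (4,5) (5,5) (0,5) (2,4) (3,3) (4,2) (5,1) (0,4) [ray(0,-1) blocked at (1,0); ray(1,-1) blocked at (5,1)]
Union (26 distinct): (0,0) (0,1) (0,4) (0,5) (1,0) (1,1) (1,2) (1,3) (1,4) (1,5) (2,0) (2,1) (2,4) (2,5) (3,0) (3,2) (3,3) (3,5) (4,0) (4,2) (4,3) (4,5) (5,0) (5,1) (5,4) (5,5)

Answer: 26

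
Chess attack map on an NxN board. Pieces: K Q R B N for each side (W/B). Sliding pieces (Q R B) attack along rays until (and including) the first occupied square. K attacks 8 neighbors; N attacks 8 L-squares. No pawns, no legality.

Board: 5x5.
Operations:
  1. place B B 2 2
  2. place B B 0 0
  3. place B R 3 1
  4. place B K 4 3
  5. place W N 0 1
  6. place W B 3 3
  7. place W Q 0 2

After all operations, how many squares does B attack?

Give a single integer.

Op 1: place BB@(2,2)
Op 2: place BB@(0,0)
Op 3: place BR@(3,1)
Op 4: place BK@(4,3)
Op 5: place WN@(0,1)
Op 6: place WB@(3,3)
Op 7: place WQ@(0,2)
Per-piece attacks for B:
  BB@(0,0): attacks (1,1) (2,2) [ray(1,1) blocked at (2,2)]
  BB@(2,2): attacks (3,3) (3,1) (1,3) (0,4) (1,1) (0,0) [ray(1,1) blocked at (3,3); ray(1,-1) blocked at (3,1); ray(-1,-1) blocked at (0,0)]
  BR@(3,1): attacks (3,2) (3,3) (3,0) (4,1) (2,1) (1,1) (0,1) [ray(0,1) blocked at (3,3); ray(-1,0) blocked at (0,1)]
  BK@(4,3): attacks (4,4) (4,2) (3,3) (3,4) (3,2)
Union (15 distinct): (0,0) (0,1) (0,4) (1,1) (1,3) (2,1) (2,2) (3,0) (3,1) (3,2) (3,3) (3,4) (4,1) (4,2) (4,4)

Answer: 15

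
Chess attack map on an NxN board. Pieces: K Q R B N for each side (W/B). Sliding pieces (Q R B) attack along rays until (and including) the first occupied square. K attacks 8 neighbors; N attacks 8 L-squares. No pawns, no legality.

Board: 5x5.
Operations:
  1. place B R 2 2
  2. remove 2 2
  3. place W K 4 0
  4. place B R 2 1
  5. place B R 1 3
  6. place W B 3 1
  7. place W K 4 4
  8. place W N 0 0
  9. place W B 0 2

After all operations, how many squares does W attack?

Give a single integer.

Op 1: place BR@(2,2)
Op 2: remove (2,2)
Op 3: place WK@(4,0)
Op 4: place BR@(2,1)
Op 5: place BR@(1,3)
Op 6: place WB@(3,1)
Op 7: place WK@(4,4)
Op 8: place WN@(0,0)
Op 9: place WB@(0,2)
Per-piece attacks for W:
  WN@(0,0): attacks (1,2) (2,1)
  WB@(0,2): attacks (1,3) (1,1) (2,0) [ray(1,1) blocked at (1,3)]
  WB@(3,1): attacks (4,2) (4,0) (2,2) (1,3) (2,0) [ray(1,-1) blocked at (4,0); ray(-1,1) blocked at (1,3)]
  WK@(4,0): attacks (4,1) (3,0) (3,1)
  WK@(4,4): attacks (4,3) (3,4) (3,3)
Union (14 distinct): (1,1) (1,2) (1,3) (2,0) (2,1) (2,2) (3,0) (3,1) (3,3) (3,4) (4,0) (4,1) (4,2) (4,3)

Answer: 14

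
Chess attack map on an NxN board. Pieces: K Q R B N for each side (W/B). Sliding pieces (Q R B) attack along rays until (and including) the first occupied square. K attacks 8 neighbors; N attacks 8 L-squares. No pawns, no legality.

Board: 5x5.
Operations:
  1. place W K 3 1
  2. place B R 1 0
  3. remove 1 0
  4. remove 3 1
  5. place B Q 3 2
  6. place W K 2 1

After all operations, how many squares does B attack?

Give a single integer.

Op 1: place WK@(3,1)
Op 2: place BR@(1,0)
Op 3: remove (1,0)
Op 4: remove (3,1)
Op 5: place BQ@(3,2)
Op 6: place WK@(2,1)
Per-piece attacks for B:
  BQ@(3,2): attacks (3,3) (3,4) (3,1) (3,0) (4,2) (2,2) (1,2) (0,2) (4,3) (4,1) (2,3) (1,4) (2,1) [ray(-1,-1) blocked at (2,1)]
Union (13 distinct): (0,2) (1,2) (1,4) (2,1) (2,2) (2,3) (3,0) (3,1) (3,3) (3,4) (4,1) (4,2) (4,3)

Answer: 13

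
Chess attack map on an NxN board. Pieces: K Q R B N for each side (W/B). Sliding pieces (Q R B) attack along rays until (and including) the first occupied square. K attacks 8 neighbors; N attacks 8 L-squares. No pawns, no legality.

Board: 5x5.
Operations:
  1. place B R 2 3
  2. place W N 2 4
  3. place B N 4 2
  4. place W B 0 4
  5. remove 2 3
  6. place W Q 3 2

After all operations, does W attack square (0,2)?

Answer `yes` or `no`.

Answer: yes

Derivation:
Op 1: place BR@(2,3)
Op 2: place WN@(2,4)
Op 3: place BN@(4,2)
Op 4: place WB@(0,4)
Op 5: remove (2,3)
Op 6: place WQ@(3,2)
Per-piece attacks for W:
  WB@(0,4): attacks (1,3) (2,2) (3,1) (4,0)
  WN@(2,4): attacks (3,2) (4,3) (1,2) (0,3)
  WQ@(3,2): attacks (3,3) (3,4) (3,1) (3,0) (4,2) (2,2) (1,2) (0,2) (4,3) (4,1) (2,3) (1,4) (2,1) (1,0) [ray(1,0) blocked at (4,2)]
W attacks (0,2): yes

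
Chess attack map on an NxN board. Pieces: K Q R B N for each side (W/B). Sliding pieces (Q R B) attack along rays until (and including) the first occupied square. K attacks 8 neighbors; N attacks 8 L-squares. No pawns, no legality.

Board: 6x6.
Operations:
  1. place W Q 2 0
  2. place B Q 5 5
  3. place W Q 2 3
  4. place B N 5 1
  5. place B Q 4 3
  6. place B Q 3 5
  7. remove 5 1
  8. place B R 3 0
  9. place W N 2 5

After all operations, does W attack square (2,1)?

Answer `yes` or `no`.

Answer: yes

Derivation:
Op 1: place WQ@(2,0)
Op 2: place BQ@(5,5)
Op 3: place WQ@(2,3)
Op 4: place BN@(5,1)
Op 5: place BQ@(4,3)
Op 6: place BQ@(3,5)
Op 7: remove (5,1)
Op 8: place BR@(3,0)
Op 9: place WN@(2,5)
Per-piece attacks for W:
  WQ@(2,0): attacks (2,1) (2,2) (2,3) (3,0) (1,0) (0,0) (3,1) (4,2) (5,3) (1,1) (0,2) [ray(0,1) blocked at (2,3); ray(1,0) blocked at (3,0)]
  WQ@(2,3): attacks (2,4) (2,5) (2,2) (2,1) (2,0) (3,3) (4,3) (1,3) (0,3) (3,4) (4,5) (3,2) (4,1) (5,0) (1,4) (0,5) (1,2) (0,1) [ray(0,1) blocked at (2,5); ray(0,-1) blocked at (2,0); ray(1,0) blocked at (4,3)]
  WN@(2,5): attacks (3,3) (4,4) (1,3) (0,4)
W attacks (2,1): yes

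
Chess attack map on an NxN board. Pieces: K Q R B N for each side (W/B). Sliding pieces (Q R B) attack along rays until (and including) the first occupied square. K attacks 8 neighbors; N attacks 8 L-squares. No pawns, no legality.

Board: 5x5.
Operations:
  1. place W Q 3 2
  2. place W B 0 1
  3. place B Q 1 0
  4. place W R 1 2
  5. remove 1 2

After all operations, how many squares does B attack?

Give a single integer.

Op 1: place WQ@(3,2)
Op 2: place WB@(0,1)
Op 3: place BQ@(1,0)
Op 4: place WR@(1,2)
Op 5: remove (1,2)
Per-piece attacks for B:
  BQ@(1,0): attacks (1,1) (1,2) (1,3) (1,4) (2,0) (3,0) (4,0) (0,0) (2,1) (3,2) (0,1) [ray(1,1) blocked at (3,2); ray(-1,1) blocked at (0,1)]
Union (11 distinct): (0,0) (0,1) (1,1) (1,2) (1,3) (1,4) (2,0) (2,1) (3,0) (3,2) (4,0)

Answer: 11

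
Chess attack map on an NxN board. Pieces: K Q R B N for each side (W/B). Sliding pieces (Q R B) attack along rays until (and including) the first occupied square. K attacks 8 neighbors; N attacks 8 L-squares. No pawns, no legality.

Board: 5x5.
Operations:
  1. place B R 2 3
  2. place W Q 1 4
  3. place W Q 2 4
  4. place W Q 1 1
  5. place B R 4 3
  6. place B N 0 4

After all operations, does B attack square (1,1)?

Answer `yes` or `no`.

Answer: no

Derivation:
Op 1: place BR@(2,3)
Op 2: place WQ@(1,4)
Op 3: place WQ@(2,4)
Op 4: place WQ@(1,1)
Op 5: place BR@(4,3)
Op 6: place BN@(0,4)
Per-piece attacks for B:
  BN@(0,4): attacks (1,2) (2,3)
  BR@(2,3): attacks (2,4) (2,2) (2,1) (2,0) (3,3) (4,3) (1,3) (0,3) [ray(0,1) blocked at (2,4); ray(1,0) blocked at (4,3)]
  BR@(4,3): attacks (4,4) (4,2) (4,1) (4,0) (3,3) (2,3) [ray(-1,0) blocked at (2,3)]
B attacks (1,1): no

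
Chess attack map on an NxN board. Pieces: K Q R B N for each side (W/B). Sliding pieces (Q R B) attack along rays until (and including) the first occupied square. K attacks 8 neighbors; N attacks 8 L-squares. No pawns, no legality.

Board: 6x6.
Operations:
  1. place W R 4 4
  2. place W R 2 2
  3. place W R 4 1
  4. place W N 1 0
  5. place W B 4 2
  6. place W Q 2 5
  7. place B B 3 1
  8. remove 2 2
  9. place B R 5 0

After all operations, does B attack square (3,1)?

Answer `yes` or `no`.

Answer: no

Derivation:
Op 1: place WR@(4,4)
Op 2: place WR@(2,2)
Op 3: place WR@(4,1)
Op 4: place WN@(1,0)
Op 5: place WB@(4,2)
Op 6: place WQ@(2,5)
Op 7: place BB@(3,1)
Op 8: remove (2,2)
Op 9: place BR@(5,0)
Per-piece attacks for B:
  BB@(3,1): attacks (4,2) (4,0) (2,2) (1,3) (0,4) (2,0) [ray(1,1) blocked at (4,2)]
  BR@(5,0): attacks (5,1) (5,2) (5,3) (5,4) (5,5) (4,0) (3,0) (2,0) (1,0) [ray(-1,0) blocked at (1,0)]
B attacks (3,1): no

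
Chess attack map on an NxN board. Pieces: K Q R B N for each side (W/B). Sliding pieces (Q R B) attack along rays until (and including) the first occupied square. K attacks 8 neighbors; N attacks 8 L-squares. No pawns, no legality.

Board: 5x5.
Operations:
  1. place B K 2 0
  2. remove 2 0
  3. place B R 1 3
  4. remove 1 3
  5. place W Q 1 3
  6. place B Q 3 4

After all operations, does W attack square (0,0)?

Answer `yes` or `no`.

Answer: no

Derivation:
Op 1: place BK@(2,0)
Op 2: remove (2,0)
Op 3: place BR@(1,3)
Op 4: remove (1,3)
Op 5: place WQ@(1,3)
Op 6: place BQ@(3,4)
Per-piece attacks for W:
  WQ@(1,3): attacks (1,4) (1,2) (1,1) (1,0) (2,3) (3,3) (4,3) (0,3) (2,4) (2,2) (3,1) (4,0) (0,4) (0,2)
W attacks (0,0): no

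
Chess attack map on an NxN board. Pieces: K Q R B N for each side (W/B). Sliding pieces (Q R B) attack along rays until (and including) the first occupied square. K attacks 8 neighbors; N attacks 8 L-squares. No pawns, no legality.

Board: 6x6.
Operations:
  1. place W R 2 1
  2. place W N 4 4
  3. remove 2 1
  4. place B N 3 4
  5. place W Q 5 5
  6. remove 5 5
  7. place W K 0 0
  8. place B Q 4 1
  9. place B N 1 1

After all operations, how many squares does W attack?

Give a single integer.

Op 1: place WR@(2,1)
Op 2: place WN@(4,4)
Op 3: remove (2,1)
Op 4: place BN@(3,4)
Op 5: place WQ@(5,5)
Op 6: remove (5,5)
Op 7: place WK@(0,0)
Op 8: place BQ@(4,1)
Op 9: place BN@(1,1)
Per-piece attacks for W:
  WK@(0,0): attacks (0,1) (1,0) (1,1)
  WN@(4,4): attacks (2,5) (5,2) (3,2) (2,3)
Union (7 distinct): (0,1) (1,0) (1,1) (2,3) (2,5) (3,2) (5,2)

Answer: 7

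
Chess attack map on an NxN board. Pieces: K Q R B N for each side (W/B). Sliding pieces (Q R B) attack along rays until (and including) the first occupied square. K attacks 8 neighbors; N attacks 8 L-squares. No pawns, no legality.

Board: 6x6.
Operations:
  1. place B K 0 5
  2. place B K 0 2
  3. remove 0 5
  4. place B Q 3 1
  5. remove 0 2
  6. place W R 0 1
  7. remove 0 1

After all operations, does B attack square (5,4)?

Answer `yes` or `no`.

Op 1: place BK@(0,5)
Op 2: place BK@(0,2)
Op 3: remove (0,5)
Op 4: place BQ@(3,1)
Op 5: remove (0,2)
Op 6: place WR@(0,1)
Op 7: remove (0,1)
Per-piece attacks for B:
  BQ@(3,1): attacks (3,2) (3,3) (3,4) (3,5) (3,0) (4,1) (5,1) (2,1) (1,1) (0,1) (4,2) (5,3) (4,0) (2,2) (1,3) (0,4) (2,0)
B attacks (5,4): no

Answer: no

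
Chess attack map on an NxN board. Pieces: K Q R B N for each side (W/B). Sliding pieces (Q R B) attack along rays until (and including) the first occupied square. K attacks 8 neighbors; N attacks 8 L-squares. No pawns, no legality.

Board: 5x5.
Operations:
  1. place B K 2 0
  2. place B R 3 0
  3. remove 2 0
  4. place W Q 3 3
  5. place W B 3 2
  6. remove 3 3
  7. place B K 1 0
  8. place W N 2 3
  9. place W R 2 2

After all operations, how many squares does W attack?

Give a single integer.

Op 1: place BK@(2,0)
Op 2: place BR@(3,0)
Op 3: remove (2,0)
Op 4: place WQ@(3,3)
Op 5: place WB@(3,2)
Op 6: remove (3,3)
Op 7: place BK@(1,0)
Op 8: place WN@(2,3)
Op 9: place WR@(2,2)
Per-piece attacks for W:
  WR@(2,2): attacks (2,3) (2,1) (2,0) (3,2) (1,2) (0,2) [ray(0,1) blocked at (2,3); ray(1,0) blocked at (3,2)]
  WN@(2,3): attacks (4,4) (0,4) (3,1) (4,2) (1,1) (0,2)
  WB@(3,2): attacks (4,3) (4,1) (2,3) (2,1) (1,0) [ray(-1,1) blocked at (2,3); ray(-1,-1) blocked at (1,0)]
Union (14 distinct): (0,2) (0,4) (1,0) (1,1) (1,2) (2,0) (2,1) (2,3) (3,1) (3,2) (4,1) (4,2) (4,3) (4,4)

Answer: 14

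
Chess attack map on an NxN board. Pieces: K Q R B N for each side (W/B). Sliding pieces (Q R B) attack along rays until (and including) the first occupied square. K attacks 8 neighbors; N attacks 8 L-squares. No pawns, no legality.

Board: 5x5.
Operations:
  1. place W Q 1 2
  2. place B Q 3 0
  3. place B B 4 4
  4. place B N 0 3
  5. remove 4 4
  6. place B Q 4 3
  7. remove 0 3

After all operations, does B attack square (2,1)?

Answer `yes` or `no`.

Answer: yes

Derivation:
Op 1: place WQ@(1,2)
Op 2: place BQ@(3,0)
Op 3: place BB@(4,4)
Op 4: place BN@(0,3)
Op 5: remove (4,4)
Op 6: place BQ@(4,3)
Op 7: remove (0,3)
Per-piece attacks for B:
  BQ@(3,0): attacks (3,1) (3,2) (3,3) (3,4) (4,0) (2,0) (1,0) (0,0) (4,1) (2,1) (1,2) [ray(-1,1) blocked at (1,2)]
  BQ@(4,3): attacks (4,4) (4,2) (4,1) (4,0) (3,3) (2,3) (1,3) (0,3) (3,4) (3,2) (2,1) (1,0)
B attacks (2,1): yes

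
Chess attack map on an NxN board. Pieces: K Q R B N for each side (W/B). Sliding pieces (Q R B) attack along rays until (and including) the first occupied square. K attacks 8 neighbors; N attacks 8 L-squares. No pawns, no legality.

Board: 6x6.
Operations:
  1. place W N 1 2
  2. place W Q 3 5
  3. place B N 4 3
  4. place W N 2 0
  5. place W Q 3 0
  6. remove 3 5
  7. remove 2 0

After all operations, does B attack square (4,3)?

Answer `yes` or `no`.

Answer: no

Derivation:
Op 1: place WN@(1,2)
Op 2: place WQ@(3,5)
Op 3: place BN@(4,3)
Op 4: place WN@(2,0)
Op 5: place WQ@(3,0)
Op 6: remove (3,5)
Op 7: remove (2,0)
Per-piece attacks for B:
  BN@(4,3): attacks (5,5) (3,5) (2,4) (5,1) (3,1) (2,2)
B attacks (4,3): no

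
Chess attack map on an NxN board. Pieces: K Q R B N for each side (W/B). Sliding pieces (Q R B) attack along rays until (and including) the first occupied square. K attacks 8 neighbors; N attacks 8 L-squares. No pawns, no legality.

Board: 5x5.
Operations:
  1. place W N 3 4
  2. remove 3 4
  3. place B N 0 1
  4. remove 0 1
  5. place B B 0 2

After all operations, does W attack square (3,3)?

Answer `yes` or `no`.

Op 1: place WN@(3,4)
Op 2: remove (3,4)
Op 3: place BN@(0,1)
Op 4: remove (0,1)
Op 5: place BB@(0,2)
Per-piece attacks for W:
W attacks (3,3): no

Answer: no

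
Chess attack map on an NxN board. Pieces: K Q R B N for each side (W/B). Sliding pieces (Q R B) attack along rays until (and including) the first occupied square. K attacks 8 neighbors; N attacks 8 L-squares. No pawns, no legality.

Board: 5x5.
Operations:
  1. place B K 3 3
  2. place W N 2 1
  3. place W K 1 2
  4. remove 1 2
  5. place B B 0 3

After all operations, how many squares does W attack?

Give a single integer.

Op 1: place BK@(3,3)
Op 2: place WN@(2,1)
Op 3: place WK@(1,2)
Op 4: remove (1,2)
Op 5: place BB@(0,3)
Per-piece attacks for W:
  WN@(2,1): attacks (3,3) (4,2) (1,3) (0,2) (4,0) (0,0)
Union (6 distinct): (0,0) (0,2) (1,3) (3,3) (4,0) (4,2)

Answer: 6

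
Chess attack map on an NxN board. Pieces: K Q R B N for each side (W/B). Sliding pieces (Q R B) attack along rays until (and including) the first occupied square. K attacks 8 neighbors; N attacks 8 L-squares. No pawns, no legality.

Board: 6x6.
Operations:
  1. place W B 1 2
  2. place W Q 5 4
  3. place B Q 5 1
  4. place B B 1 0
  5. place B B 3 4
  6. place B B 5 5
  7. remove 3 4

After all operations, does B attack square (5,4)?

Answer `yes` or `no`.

Answer: yes

Derivation:
Op 1: place WB@(1,2)
Op 2: place WQ@(5,4)
Op 3: place BQ@(5,1)
Op 4: place BB@(1,0)
Op 5: place BB@(3,4)
Op 6: place BB@(5,5)
Op 7: remove (3,4)
Per-piece attacks for B:
  BB@(1,0): attacks (2,1) (3,2) (4,3) (5,4) (0,1) [ray(1,1) blocked at (5,4)]
  BQ@(5,1): attacks (5,2) (5,3) (5,4) (5,0) (4,1) (3,1) (2,1) (1,1) (0,1) (4,2) (3,3) (2,4) (1,5) (4,0) [ray(0,1) blocked at (5,4)]
  BB@(5,5): attacks (4,4) (3,3) (2,2) (1,1) (0,0)
B attacks (5,4): yes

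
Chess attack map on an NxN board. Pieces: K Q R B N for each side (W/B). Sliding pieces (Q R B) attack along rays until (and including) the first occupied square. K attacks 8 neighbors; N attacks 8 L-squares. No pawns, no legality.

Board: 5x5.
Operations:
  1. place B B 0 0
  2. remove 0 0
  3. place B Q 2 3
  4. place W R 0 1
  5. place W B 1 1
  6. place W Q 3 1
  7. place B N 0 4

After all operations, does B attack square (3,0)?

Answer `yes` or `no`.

Answer: no

Derivation:
Op 1: place BB@(0,0)
Op 2: remove (0,0)
Op 3: place BQ@(2,3)
Op 4: place WR@(0,1)
Op 5: place WB@(1,1)
Op 6: place WQ@(3,1)
Op 7: place BN@(0,4)
Per-piece attacks for B:
  BN@(0,4): attacks (1,2) (2,3)
  BQ@(2,3): attacks (2,4) (2,2) (2,1) (2,0) (3,3) (4,3) (1,3) (0,3) (3,4) (3,2) (4,1) (1,4) (1,2) (0,1) [ray(-1,-1) blocked at (0,1)]
B attacks (3,0): no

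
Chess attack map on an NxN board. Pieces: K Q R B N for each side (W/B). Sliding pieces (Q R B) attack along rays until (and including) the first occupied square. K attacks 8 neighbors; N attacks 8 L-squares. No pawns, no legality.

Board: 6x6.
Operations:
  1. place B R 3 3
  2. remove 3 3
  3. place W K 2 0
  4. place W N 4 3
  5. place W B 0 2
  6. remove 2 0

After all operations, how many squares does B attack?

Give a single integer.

Op 1: place BR@(3,3)
Op 2: remove (3,3)
Op 3: place WK@(2,0)
Op 4: place WN@(4,3)
Op 5: place WB@(0,2)
Op 6: remove (2,0)
Per-piece attacks for B:
Union (0 distinct): (none)

Answer: 0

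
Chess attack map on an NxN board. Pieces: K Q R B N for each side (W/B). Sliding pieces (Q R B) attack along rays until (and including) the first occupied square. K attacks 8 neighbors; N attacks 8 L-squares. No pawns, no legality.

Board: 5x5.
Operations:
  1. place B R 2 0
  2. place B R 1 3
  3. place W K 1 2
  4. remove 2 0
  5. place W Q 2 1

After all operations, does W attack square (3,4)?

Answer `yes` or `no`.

Op 1: place BR@(2,0)
Op 2: place BR@(1,3)
Op 3: place WK@(1,2)
Op 4: remove (2,0)
Op 5: place WQ@(2,1)
Per-piece attacks for W:
  WK@(1,2): attacks (1,3) (1,1) (2,2) (0,2) (2,3) (2,1) (0,3) (0,1)
  WQ@(2,1): attacks (2,2) (2,3) (2,4) (2,0) (3,1) (4,1) (1,1) (0,1) (3,2) (4,3) (3,0) (1,2) (1,0) [ray(-1,1) blocked at (1,2)]
W attacks (3,4): no

Answer: no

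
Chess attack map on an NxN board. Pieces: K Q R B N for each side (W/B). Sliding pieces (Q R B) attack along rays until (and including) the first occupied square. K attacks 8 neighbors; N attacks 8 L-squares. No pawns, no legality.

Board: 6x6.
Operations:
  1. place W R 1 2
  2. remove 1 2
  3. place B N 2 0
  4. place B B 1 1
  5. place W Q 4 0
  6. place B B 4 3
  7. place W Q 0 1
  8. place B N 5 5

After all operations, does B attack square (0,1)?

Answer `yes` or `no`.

Answer: yes

Derivation:
Op 1: place WR@(1,2)
Op 2: remove (1,2)
Op 3: place BN@(2,0)
Op 4: place BB@(1,1)
Op 5: place WQ@(4,0)
Op 6: place BB@(4,3)
Op 7: place WQ@(0,1)
Op 8: place BN@(5,5)
Per-piece attacks for B:
  BB@(1,1): attacks (2,2) (3,3) (4,4) (5,5) (2,0) (0,2) (0,0) [ray(1,1) blocked at (5,5); ray(1,-1) blocked at (2,0)]
  BN@(2,0): attacks (3,2) (4,1) (1,2) (0,1)
  BB@(4,3): attacks (5,4) (5,2) (3,4) (2,5) (3,2) (2,1) (1,0)
  BN@(5,5): attacks (4,3) (3,4)
B attacks (0,1): yes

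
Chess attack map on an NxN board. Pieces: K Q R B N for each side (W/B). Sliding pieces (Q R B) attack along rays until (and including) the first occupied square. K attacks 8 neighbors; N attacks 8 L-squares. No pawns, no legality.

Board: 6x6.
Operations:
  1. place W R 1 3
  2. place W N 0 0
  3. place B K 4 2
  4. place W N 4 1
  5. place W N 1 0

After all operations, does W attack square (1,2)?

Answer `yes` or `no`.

Op 1: place WR@(1,3)
Op 2: place WN@(0,0)
Op 3: place BK@(4,2)
Op 4: place WN@(4,1)
Op 5: place WN@(1,0)
Per-piece attacks for W:
  WN@(0,0): attacks (1,2) (2,1)
  WN@(1,0): attacks (2,2) (3,1) (0,2)
  WR@(1,3): attacks (1,4) (1,5) (1,2) (1,1) (1,0) (2,3) (3,3) (4,3) (5,3) (0,3) [ray(0,-1) blocked at (1,0)]
  WN@(4,1): attacks (5,3) (3,3) (2,2) (2,0)
W attacks (1,2): yes

Answer: yes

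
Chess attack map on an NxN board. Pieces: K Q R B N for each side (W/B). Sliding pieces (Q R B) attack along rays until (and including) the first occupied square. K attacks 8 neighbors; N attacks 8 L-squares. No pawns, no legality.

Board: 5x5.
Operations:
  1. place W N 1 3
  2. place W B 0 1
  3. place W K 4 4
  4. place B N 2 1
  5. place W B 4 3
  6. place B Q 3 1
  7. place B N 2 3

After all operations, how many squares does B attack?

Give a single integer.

Op 1: place WN@(1,3)
Op 2: place WB@(0,1)
Op 3: place WK@(4,4)
Op 4: place BN@(2,1)
Op 5: place WB@(4,3)
Op 6: place BQ@(3,1)
Op 7: place BN@(2,3)
Per-piece attacks for B:
  BN@(2,1): attacks (3,3) (4,2) (1,3) (0,2) (4,0) (0,0)
  BN@(2,3): attacks (4,4) (0,4) (3,1) (4,2) (1,1) (0,2)
  BQ@(3,1): attacks (3,2) (3,3) (3,4) (3,0) (4,1) (2,1) (4,2) (4,0) (2,2) (1,3) (2,0) [ray(-1,0) blocked at (2,1); ray(-1,1) blocked at (1,3)]
Union (17 distinct): (0,0) (0,2) (0,4) (1,1) (1,3) (2,0) (2,1) (2,2) (3,0) (3,1) (3,2) (3,3) (3,4) (4,0) (4,1) (4,2) (4,4)

Answer: 17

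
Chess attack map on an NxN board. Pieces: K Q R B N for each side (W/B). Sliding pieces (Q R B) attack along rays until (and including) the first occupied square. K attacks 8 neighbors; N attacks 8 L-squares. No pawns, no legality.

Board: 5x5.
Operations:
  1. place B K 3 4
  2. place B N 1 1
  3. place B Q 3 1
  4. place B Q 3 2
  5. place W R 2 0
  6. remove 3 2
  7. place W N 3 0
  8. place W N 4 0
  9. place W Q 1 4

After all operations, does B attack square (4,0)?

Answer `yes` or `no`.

Op 1: place BK@(3,4)
Op 2: place BN@(1,1)
Op 3: place BQ@(3,1)
Op 4: place BQ@(3,2)
Op 5: place WR@(2,0)
Op 6: remove (3,2)
Op 7: place WN@(3,0)
Op 8: place WN@(4,0)
Op 9: place WQ@(1,4)
Per-piece attacks for B:
  BN@(1,1): attacks (2,3) (3,2) (0,3) (3,0)
  BQ@(3,1): attacks (3,2) (3,3) (3,4) (3,0) (4,1) (2,1) (1,1) (4,2) (4,0) (2,2) (1,3) (0,4) (2,0) [ray(0,1) blocked at (3,4); ray(0,-1) blocked at (3,0); ray(-1,0) blocked at (1,1); ray(1,-1) blocked at (4,0); ray(-1,-1) blocked at (2,0)]
  BK@(3,4): attacks (3,3) (4,4) (2,4) (4,3) (2,3)
B attacks (4,0): yes

Answer: yes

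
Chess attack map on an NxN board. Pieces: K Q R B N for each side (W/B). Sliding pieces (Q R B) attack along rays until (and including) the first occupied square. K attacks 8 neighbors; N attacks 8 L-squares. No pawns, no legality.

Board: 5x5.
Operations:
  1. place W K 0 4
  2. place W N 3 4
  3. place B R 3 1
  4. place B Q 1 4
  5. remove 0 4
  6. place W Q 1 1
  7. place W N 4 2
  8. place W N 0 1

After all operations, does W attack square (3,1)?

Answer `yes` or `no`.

Op 1: place WK@(0,4)
Op 2: place WN@(3,4)
Op 3: place BR@(3,1)
Op 4: place BQ@(1,4)
Op 5: remove (0,4)
Op 6: place WQ@(1,1)
Op 7: place WN@(4,2)
Op 8: place WN@(0,1)
Per-piece attacks for W:
  WN@(0,1): attacks (1,3) (2,2) (2,0)
  WQ@(1,1): attacks (1,2) (1,3) (1,4) (1,0) (2,1) (3,1) (0,1) (2,2) (3,3) (4,4) (2,0) (0,2) (0,0) [ray(0,1) blocked at (1,4); ray(1,0) blocked at (3,1); ray(-1,0) blocked at (0,1)]
  WN@(3,4): attacks (4,2) (2,2) (1,3)
  WN@(4,2): attacks (3,4) (2,3) (3,0) (2,1)
W attacks (3,1): yes

Answer: yes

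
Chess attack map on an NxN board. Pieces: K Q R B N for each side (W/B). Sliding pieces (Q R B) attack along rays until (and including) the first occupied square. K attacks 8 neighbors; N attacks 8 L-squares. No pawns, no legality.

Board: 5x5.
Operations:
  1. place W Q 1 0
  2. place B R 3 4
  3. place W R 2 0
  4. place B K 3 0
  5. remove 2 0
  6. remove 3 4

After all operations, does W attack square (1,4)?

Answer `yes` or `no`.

Answer: yes

Derivation:
Op 1: place WQ@(1,0)
Op 2: place BR@(3,4)
Op 3: place WR@(2,0)
Op 4: place BK@(3,0)
Op 5: remove (2,0)
Op 6: remove (3,4)
Per-piece attacks for W:
  WQ@(1,0): attacks (1,1) (1,2) (1,3) (1,4) (2,0) (3,0) (0,0) (2,1) (3,2) (4,3) (0,1) [ray(1,0) blocked at (3,0)]
W attacks (1,4): yes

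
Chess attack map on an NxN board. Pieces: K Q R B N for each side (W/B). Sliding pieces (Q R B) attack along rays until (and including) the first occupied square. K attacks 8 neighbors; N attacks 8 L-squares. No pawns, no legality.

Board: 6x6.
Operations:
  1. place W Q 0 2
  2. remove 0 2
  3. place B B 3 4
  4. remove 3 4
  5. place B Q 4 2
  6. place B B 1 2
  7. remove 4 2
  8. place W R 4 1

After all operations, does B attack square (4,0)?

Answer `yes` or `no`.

Op 1: place WQ@(0,2)
Op 2: remove (0,2)
Op 3: place BB@(3,4)
Op 4: remove (3,4)
Op 5: place BQ@(4,2)
Op 6: place BB@(1,2)
Op 7: remove (4,2)
Op 8: place WR@(4,1)
Per-piece attacks for B:
  BB@(1,2): attacks (2,3) (3,4) (4,5) (2,1) (3,0) (0,3) (0,1)
B attacks (4,0): no

Answer: no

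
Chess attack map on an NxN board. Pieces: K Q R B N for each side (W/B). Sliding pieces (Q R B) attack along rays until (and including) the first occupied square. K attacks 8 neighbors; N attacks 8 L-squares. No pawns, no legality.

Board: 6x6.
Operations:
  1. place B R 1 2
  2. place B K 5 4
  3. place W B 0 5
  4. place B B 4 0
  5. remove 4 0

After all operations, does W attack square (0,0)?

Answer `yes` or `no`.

Op 1: place BR@(1,2)
Op 2: place BK@(5,4)
Op 3: place WB@(0,5)
Op 4: place BB@(4,0)
Op 5: remove (4,0)
Per-piece attacks for W:
  WB@(0,5): attacks (1,4) (2,3) (3,2) (4,1) (5,0)
W attacks (0,0): no

Answer: no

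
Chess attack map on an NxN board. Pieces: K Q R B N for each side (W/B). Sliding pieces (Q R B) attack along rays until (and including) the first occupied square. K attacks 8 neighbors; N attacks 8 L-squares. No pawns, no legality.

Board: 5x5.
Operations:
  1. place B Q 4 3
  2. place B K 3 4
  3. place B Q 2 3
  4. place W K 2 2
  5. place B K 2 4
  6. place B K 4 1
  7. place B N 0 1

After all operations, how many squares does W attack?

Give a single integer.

Answer: 8

Derivation:
Op 1: place BQ@(4,3)
Op 2: place BK@(3,4)
Op 3: place BQ@(2,3)
Op 4: place WK@(2,2)
Op 5: place BK@(2,4)
Op 6: place BK@(4,1)
Op 7: place BN@(0,1)
Per-piece attacks for W:
  WK@(2,2): attacks (2,3) (2,1) (3,2) (1,2) (3,3) (3,1) (1,3) (1,1)
Union (8 distinct): (1,1) (1,2) (1,3) (2,1) (2,3) (3,1) (3,2) (3,3)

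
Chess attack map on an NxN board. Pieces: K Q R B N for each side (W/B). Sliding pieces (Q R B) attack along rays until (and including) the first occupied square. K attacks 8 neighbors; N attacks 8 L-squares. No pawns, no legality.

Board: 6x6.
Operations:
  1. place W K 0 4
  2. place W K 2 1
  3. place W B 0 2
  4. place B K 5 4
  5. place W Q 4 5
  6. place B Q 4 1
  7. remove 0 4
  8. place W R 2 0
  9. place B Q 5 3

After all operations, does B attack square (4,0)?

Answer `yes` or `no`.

Op 1: place WK@(0,4)
Op 2: place WK@(2,1)
Op 3: place WB@(0,2)
Op 4: place BK@(5,4)
Op 5: place WQ@(4,5)
Op 6: place BQ@(4,1)
Op 7: remove (0,4)
Op 8: place WR@(2,0)
Op 9: place BQ@(5,3)
Per-piece attacks for B:
  BQ@(4,1): attacks (4,2) (4,3) (4,4) (4,5) (4,0) (5,1) (3,1) (2,1) (5,2) (5,0) (3,2) (2,3) (1,4) (0,5) (3,0) [ray(0,1) blocked at (4,5); ray(-1,0) blocked at (2,1)]
  BQ@(5,3): attacks (5,4) (5,2) (5,1) (5,0) (4,3) (3,3) (2,3) (1,3) (0,3) (4,4) (3,5) (4,2) (3,1) (2,0) [ray(0,1) blocked at (5,4); ray(-1,-1) blocked at (2,0)]
  BK@(5,4): attacks (5,5) (5,3) (4,4) (4,5) (4,3)
B attacks (4,0): yes

Answer: yes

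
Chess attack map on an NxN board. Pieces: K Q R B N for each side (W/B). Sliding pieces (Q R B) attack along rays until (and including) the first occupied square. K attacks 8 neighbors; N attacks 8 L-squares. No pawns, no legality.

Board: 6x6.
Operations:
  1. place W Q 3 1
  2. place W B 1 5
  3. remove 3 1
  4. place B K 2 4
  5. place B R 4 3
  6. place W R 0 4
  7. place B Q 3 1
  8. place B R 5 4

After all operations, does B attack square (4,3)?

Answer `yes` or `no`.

Answer: no

Derivation:
Op 1: place WQ@(3,1)
Op 2: place WB@(1,5)
Op 3: remove (3,1)
Op 4: place BK@(2,4)
Op 5: place BR@(4,3)
Op 6: place WR@(0,4)
Op 7: place BQ@(3,1)
Op 8: place BR@(5,4)
Per-piece attacks for B:
  BK@(2,4): attacks (2,5) (2,3) (3,4) (1,4) (3,5) (3,3) (1,5) (1,3)
  BQ@(3,1): attacks (3,2) (3,3) (3,4) (3,5) (3,0) (4,1) (5,1) (2,1) (1,1) (0,1) (4,2) (5,3) (4,0) (2,2) (1,3) (0,4) (2,0) [ray(-1,1) blocked at (0,4)]
  BR@(4,3): attacks (4,4) (4,5) (4,2) (4,1) (4,0) (5,3) (3,3) (2,3) (1,3) (0,3)
  BR@(5,4): attacks (5,5) (5,3) (5,2) (5,1) (5,0) (4,4) (3,4) (2,4) [ray(-1,0) blocked at (2,4)]
B attacks (4,3): no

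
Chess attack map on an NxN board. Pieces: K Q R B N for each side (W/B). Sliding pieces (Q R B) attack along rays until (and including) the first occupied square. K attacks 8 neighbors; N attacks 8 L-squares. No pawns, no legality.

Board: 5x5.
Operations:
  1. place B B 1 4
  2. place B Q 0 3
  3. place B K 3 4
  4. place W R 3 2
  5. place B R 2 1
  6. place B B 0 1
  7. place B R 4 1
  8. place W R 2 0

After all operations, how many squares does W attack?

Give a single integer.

Answer: 12

Derivation:
Op 1: place BB@(1,4)
Op 2: place BQ@(0,3)
Op 3: place BK@(3,4)
Op 4: place WR@(3,2)
Op 5: place BR@(2,1)
Op 6: place BB@(0,1)
Op 7: place BR@(4,1)
Op 8: place WR@(2,0)
Per-piece attacks for W:
  WR@(2,0): attacks (2,1) (3,0) (4,0) (1,0) (0,0) [ray(0,1) blocked at (2,1)]
  WR@(3,2): attacks (3,3) (3,4) (3,1) (3,0) (4,2) (2,2) (1,2) (0,2) [ray(0,1) blocked at (3,4)]
Union (12 distinct): (0,0) (0,2) (1,0) (1,2) (2,1) (2,2) (3,0) (3,1) (3,3) (3,4) (4,0) (4,2)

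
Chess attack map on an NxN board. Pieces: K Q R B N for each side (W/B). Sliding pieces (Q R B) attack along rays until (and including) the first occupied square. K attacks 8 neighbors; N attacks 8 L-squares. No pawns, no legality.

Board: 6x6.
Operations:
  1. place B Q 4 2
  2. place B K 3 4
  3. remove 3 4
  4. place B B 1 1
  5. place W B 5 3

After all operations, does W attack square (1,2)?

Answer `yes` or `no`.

Answer: no

Derivation:
Op 1: place BQ@(4,2)
Op 2: place BK@(3,4)
Op 3: remove (3,4)
Op 4: place BB@(1,1)
Op 5: place WB@(5,3)
Per-piece attacks for W:
  WB@(5,3): attacks (4,4) (3,5) (4,2) [ray(-1,-1) blocked at (4,2)]
W attacks (1,2): no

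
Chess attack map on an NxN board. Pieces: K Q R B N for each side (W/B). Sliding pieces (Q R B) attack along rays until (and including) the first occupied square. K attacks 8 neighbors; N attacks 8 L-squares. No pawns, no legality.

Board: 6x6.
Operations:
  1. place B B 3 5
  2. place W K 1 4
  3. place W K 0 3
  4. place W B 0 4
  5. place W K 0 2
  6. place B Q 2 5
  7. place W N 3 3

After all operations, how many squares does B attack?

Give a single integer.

Answer: 16

Derivation:
Op 1: place BB@(3,5)
Op 2: place WK@(1,4)
Op 3: place WK@(0,3)
Op 4: place WB@(0,4)
Op 5: place WK@(0,2)
Op 6: place BQ@(2,5)
Op 7: place WN@(3,3)
Per-piece attacks for B:
  BQ@(2,5): attacks (2,4) (2,3) (2,2) (2,1) (2,0) (3,5) (1,5) (0,5) (3,4) (4,3) (5,2) (1,4) [ray(1,0) blocked at (3,5); ray(-1,-1) blocked at (1,4)]
  BB@(3,5): attacks (4,4) (5,3) (2,4) (1,3) (0,2) [ray(-1,-1) blocked at (0,2)]
Union (16 distinct): (0,2) (0,5) (1,3) (1,4) (1,5) (2,0) (2,1) (2,2) (2,3) (2,4) (3,4) (3,5) (4,3) (4,4) (5,2) (5,3)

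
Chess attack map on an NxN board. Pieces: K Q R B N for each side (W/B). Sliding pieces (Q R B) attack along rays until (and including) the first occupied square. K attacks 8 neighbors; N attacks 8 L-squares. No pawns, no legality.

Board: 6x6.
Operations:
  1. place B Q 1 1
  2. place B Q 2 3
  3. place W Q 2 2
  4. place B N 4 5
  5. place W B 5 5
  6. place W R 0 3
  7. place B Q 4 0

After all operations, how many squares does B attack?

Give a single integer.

Op 1: place BQ@(1,1)
Op 2: place BQ@(2,3)
Op 3: place WQ@(2,2)
Op 4: place BN@(4,5)
Op 5: place WB@(5,5)
Op 6: place WR@(0,3)
Op 7: place BQ@(4,0)
Per-piece attacks for B:
  BQ@(1,1): attacks (1,2) (1,3) (1,4) (1,5) (1,0) (2,1) (3,1) (4,1) (5,1) (0,1) (2,2) (2,0) (0,2) (0,0) [ray(1,1) blocked at (2,2)]
  BQ@(2,3): attacks (2,4) (2,5) (2,2) (3,3) (4,3) (5,3) (1,3) (0,3) (3,4) (4,5) (3,2) (4,1) (5,0) (1,4) (0,5) (1,2) (0,1) [ray(0,-1) blocked at (2,2); ray(-1,0) blocked at (0,3); ray(1,1) blocked at (4,5)]
  BQ@(4,0): attacks (4,1) (4,2) (4,3) (4,4) (4,5) (5,0) (3,0) (2,0) (1,0) (0,0) (5,1) (3,1) (2,2) [ray(0,1) blocked at (4,5); ray(-1,1) blocked at (2,2)]
  BN@(4,5): attacks (5,3) (3,3) (2,4)
Union (28 distinct): (0,0) (0,1) (0,2) (0,3) (0,5) (1,0) (1,2) (1,3) (1,4) (1,5) (2,0) (2,1) (2,2) (2,4) (2,5) (3,0) (3,1) (3,2) (3,3) (3,4) (4,1) (4,2) (4,3) (4,4) (4,5) (5,0) (5,1) (5,3)

Answer: 28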